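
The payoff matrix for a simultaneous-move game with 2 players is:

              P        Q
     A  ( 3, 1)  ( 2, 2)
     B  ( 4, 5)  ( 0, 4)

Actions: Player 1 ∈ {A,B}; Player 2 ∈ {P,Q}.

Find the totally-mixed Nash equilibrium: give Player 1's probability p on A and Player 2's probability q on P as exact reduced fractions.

P1 indiff ⇒ q·3+(1-q)·2 = q·4+(1-q)·0 ⇒ q(-1) = (1-q)(-2) ⇒ q = 2/3
P2 indiff ⇒ p·1+(1-p)·5 = p·2+(1-p)·4 ⇒ p(-1) = (1-p)(-1) ⇒ p = 1/2

P1 mixes 1/2 on A; P2 mixes 2/3 on P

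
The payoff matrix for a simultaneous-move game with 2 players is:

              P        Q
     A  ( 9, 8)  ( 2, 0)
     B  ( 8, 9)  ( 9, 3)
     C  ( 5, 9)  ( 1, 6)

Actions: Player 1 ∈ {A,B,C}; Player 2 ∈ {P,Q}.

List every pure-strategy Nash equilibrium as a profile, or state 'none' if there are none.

NE set: (A,P)

(A,P): NE
(A,Q): not NE [P1→B gives 9>2; P2→P gives 8>0]
(B,P): not NE [P1→A gives 9>8]
(B,Q): not NE [P2→P gives 9>3]
(C,P): not NE [P1→A gives 9>5]
(C,Q): not NE [P1→B gives 9>1; P2→P gives 9>6]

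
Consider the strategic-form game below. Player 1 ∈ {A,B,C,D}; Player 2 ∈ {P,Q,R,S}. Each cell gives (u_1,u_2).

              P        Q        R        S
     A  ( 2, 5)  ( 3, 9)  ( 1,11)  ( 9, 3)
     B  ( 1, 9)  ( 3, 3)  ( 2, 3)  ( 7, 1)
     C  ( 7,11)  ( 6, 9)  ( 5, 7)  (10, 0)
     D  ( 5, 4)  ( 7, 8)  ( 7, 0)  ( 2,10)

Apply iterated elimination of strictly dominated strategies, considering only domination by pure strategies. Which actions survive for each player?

Remaining: P1:{C,D} P2:{P,Q,S}

P1 drop A (C beats it: P:7>2 Q:6>3 R:5>1 S:10>9)
P1 drop B (C beats it: P:7>1 Q:6>3 R:5>2 S:10>7)
P2 drop R (P beats it: C:11>7 D:4>0)
P1→{C,D} P2→{P,Q,S}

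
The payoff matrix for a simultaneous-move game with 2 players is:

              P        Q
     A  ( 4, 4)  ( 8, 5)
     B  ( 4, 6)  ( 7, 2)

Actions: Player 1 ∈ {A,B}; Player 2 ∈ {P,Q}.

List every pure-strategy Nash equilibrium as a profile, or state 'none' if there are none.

Nash profiles: (A,Q), (B,P)

(A,P): not NE [P2→Q gives 5>4]
(A,Q): NE
(B,P): NE
(B,Q): not NE [P1→A gives 8>7; P2→P gives 6>2]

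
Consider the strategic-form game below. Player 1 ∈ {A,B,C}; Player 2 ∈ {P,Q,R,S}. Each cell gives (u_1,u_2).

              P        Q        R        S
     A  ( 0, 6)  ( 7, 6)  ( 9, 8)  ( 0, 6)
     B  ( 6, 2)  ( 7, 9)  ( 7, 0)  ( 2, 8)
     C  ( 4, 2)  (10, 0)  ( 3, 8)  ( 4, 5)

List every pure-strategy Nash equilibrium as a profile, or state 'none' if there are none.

Nash profiles: (A,R)

(A,P): not NE [P1→B gives 6>0; P2→R gives 8>6]
(A,Q): not NE [P1→C gives 10>7; P2→R gives 8>6]
(A,R): NE
(A,S): not NE [P1→C gives 4>0; P2→R gives 8>6]
(B,P): not NE [P2→Q gives 9>2]
(B,Q): not NE [P1→C gives 10>7]
(B,R): not NE [P1→A gives 9>7; P2→Q gives 9>0]
(B,S): not NE [P1→C gives 4>2; P2→Q gives 9>8]
(C,P): not NE [P1→B gives 6>4; P2→R gives 8>2]
(C,Q): not NE [P2→R gives 8>0]
(C,R): not NE [P1→A gives 9>3]
(C,S): not NE [P2→R gives 8>5]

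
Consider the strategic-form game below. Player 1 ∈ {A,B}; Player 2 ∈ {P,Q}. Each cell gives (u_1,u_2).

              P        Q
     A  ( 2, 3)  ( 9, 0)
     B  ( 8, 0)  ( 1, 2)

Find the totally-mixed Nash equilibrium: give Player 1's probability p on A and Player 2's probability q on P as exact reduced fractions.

P1 indiff ⇒ q·2+(1-q)·9 = q·8+(1-q)·1 ⇒ q(-6) = (1-q)(-8) ⇒ q = 4/7
P2 indiff ⇒ p·3+(1-p)·0 = p·0+(1-p)·2 ⇒ p(3) = (1-p)(2) ⇒ p = 2/5

p=2/5, q=4/7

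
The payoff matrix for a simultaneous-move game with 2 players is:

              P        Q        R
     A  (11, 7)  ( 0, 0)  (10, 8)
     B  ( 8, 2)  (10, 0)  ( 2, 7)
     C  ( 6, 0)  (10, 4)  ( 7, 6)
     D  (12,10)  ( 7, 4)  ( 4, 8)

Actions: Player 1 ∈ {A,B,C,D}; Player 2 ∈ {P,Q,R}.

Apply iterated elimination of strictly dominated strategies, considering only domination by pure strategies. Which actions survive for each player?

Survivors P1:{A,D} P2:{P,R}

P2 drop Q (R beats it: A:8>0 B:7>0 C:6>4 D:8>4)
P1 drop B (A beats it: P:11>8 R:10>2)
P1 drop C (A beats it: P:11>6 R:10>7)
P1→{A,D} P2→{P,R}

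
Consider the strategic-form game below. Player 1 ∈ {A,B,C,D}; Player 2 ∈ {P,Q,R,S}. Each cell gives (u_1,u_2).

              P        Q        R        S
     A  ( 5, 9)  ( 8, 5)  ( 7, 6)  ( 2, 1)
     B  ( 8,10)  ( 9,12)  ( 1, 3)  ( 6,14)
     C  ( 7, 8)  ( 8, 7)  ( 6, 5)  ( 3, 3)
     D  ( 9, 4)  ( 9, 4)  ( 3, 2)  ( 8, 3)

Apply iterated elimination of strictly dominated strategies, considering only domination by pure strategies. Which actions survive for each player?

IESDS → P1:{B,D} P2:{P,Q,S}

P2 drop R (P beats it: A:9>6 B:10>3 C:8>5 D:4>2)
P1 drop A (B beats it: P:8>5 Q:9>8 S:6>2)
P1 drop C (B beats it: P:8>7 Q:9>8 S:6>3)
P1→{B,D} P2→{P,Q,S}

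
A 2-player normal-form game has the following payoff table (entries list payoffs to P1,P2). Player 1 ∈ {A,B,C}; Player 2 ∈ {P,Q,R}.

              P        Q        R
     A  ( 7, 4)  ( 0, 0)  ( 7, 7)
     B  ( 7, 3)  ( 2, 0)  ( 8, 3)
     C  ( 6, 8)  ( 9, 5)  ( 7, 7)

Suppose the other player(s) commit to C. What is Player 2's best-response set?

u_2(P vs C) = 8
u_2(Q vs C) = 5
u_2(R vs C) = 7
max payoff 8 at {P}

argmax u_2 = {P}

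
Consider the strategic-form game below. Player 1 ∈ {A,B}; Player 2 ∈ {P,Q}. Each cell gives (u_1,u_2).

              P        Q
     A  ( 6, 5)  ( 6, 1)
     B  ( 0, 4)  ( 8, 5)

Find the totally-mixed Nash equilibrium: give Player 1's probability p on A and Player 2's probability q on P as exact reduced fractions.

p=1/5, q=1/4

P1 indiff ⇒ q·6+(1-q)·6 = q·0+(1-q)·8 ⇒ q(6) = (1-q)(2) ⇒ q = 1/4
P2 indiff ⇒ p·5+(1-p)·4 = p·1+(1-p)·5 ⇒ p(4) = (1-p)(1) ⇒ p = 1/5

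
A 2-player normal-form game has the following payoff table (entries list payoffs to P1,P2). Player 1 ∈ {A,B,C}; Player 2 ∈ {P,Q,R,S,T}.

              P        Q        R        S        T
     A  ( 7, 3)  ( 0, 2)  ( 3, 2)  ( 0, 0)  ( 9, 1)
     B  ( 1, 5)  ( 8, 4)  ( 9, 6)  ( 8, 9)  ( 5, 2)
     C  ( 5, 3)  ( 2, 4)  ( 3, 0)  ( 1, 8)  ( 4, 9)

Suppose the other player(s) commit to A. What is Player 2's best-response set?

u_2(P vs A) = 3
u_2(Q vs A) = 2
u_2(R vs A) = 2
u_2(S vs A) = 0
u_2(T vs A) = 1
max payoff 3 at {P}

BR_2 = {P}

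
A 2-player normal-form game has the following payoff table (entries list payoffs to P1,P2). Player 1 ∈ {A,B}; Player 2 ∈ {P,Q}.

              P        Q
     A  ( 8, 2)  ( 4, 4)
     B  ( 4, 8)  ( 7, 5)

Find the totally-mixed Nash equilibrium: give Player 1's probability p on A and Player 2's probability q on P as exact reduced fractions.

P1 mixes 3/5 on A; P2 mixes 3/7 on P

P1 indiff ⇒ q·8+(1-q)·4 = q·4+(1-q)·7 ⇒ q(4) = (1-q)(3) ⇒ q = 3/7
P2 indiff ⇒ p·2+(1-p)·8 = p·4+(1-p)·5 ⇒ p(-2) = (1-p)(-3) ⇒ p = 3/5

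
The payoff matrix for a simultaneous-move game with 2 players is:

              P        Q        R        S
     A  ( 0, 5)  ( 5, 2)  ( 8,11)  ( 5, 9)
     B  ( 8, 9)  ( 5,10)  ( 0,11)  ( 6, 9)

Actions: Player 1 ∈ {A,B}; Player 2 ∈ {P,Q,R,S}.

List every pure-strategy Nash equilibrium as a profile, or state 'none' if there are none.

(A,P): not NE [P1→B gives 8>0; P2→R gives 11>5]
(A,Q): not NE [P2→R gives 11>2]
(A,R): NE
(A,S): not NE [P1→B gives 6>5; P2→R gives 11>9]
(B,P): not NE [P2→R gives 11>9]
(B,Q): not NE [P2→R gives 11>10]
(B,R): not NE [P1→A gives 8>0]
(B,S): not NE [P2→R gives 11>9]

PSNE = {(A,R)}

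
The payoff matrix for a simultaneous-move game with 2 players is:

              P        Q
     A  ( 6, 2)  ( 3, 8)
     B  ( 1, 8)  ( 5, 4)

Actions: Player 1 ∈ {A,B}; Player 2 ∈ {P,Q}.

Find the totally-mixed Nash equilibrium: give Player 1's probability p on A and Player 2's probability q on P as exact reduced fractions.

p=2/5, q=2/7

P1 indiff ⇒ q·6+(1-q)·3 = q·1+(1-q)·5 ⇒ q(5) = (1-q)(2) ⇒ q = 2/7
P2 indiff ⇒ p·2+(1-p)·8 = p·8+(1-p)·4 ⇒ p(-6) = (1-p)(-4) ⇒ p = 2/5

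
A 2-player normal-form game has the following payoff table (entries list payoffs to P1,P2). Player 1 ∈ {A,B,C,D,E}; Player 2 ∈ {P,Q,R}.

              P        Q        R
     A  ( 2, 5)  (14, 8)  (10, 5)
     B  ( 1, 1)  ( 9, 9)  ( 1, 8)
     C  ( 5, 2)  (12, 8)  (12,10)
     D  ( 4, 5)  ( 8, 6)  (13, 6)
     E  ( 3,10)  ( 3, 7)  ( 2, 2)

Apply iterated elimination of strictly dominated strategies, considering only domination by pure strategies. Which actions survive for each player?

IESDS → P1:{A,C,D} P2:{Q,R}

P1 drop B (A beats it: P:2>1 Q:14>9 R:10>1)
P1 drop E (C beats it: P:5>3 Q:12>3 R:12>2)
P2 drop P (Q beats it: A:8>5 C:8>2 D:6>5)
P1→{A,C,D} P2→{Q,R}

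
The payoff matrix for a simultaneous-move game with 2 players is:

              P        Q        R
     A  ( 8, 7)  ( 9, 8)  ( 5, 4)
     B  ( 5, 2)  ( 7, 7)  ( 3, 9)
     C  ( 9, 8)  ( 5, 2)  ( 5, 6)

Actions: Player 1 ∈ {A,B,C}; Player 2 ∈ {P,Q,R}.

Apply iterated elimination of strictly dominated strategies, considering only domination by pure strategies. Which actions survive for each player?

P1 drop B (A beats it: P:8>5 Q:9>7 R:5>3)
P2 drop R (P beats it: A:7>4 C:8>6)
P1→{A,C} P2→{P,Q}

IESDS → P1:{A,C} P2:{P,Q}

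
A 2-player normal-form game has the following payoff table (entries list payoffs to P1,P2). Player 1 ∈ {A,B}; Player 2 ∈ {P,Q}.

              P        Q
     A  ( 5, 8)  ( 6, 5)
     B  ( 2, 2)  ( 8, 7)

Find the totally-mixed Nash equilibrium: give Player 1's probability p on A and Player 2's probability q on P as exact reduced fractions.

p=5/8, q=2/5

P1 indiff ⇒ q·5+(1-q)·6 = q·2+(1-q)·8 ⇒ q(3) = (1-q)(2) ⇒ q = 2/5
P2 indiff ⇒ p·8+(1-p)·2 = p·5+(1-p)·7 ⇒ p(3) = (1-p)(5) ⇒ p = 5/8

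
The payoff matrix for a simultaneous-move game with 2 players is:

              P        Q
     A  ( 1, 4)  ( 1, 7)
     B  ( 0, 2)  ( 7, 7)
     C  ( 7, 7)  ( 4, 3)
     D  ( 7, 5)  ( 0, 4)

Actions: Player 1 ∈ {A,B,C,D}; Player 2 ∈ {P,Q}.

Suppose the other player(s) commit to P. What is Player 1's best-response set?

argmax u_1 = {C,D}

u_1(A vs P) = 1
u_1(B vs P) = 0
u_1(C vs P) = 7
u_1(D vs P) = 7
max payoff 7 at {C,D}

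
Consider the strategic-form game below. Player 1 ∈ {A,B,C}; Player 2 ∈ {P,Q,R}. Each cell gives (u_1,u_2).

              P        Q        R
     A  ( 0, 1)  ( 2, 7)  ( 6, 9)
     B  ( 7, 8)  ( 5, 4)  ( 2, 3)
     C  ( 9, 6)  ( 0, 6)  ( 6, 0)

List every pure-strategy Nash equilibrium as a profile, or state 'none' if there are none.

(A,P): not NE [P1→C gives 9>0; P2→R gives 9>1]
(A,Q): not NE [P1→B gives 5>2; P2→R gives 9>7]
(A,R): NE
(B,P): not NE [P1→C gives 9>7]
(B,Q): not NE [P2→P gives 8>4]
(B,R): not NE [P1→C gives 6>2; P2→P gives 8>3]
(C,P): NE
(C,Q): not NE [P1→B gives 5>0]
(C,R): not NE [P2→Q gives 6>0]

NE set: (A,R), (C,P)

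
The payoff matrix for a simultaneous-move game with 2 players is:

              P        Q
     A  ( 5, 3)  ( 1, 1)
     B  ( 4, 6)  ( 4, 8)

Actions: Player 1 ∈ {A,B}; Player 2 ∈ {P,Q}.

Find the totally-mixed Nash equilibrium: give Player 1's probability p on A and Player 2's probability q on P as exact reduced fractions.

P1 mixes 1/2 on A; P2 mixes 3/4 on P

P1 indiff ⇒ q·5+(1-q)·1 = q·4+(1-q)·4 ⇒ q(1) = (1-q)(3) ⇒ q = 3/4
P2 indiff ⇒ p·3+(1-p)·6 = p·1+(1-p)·8 ⇒ p(2) = (1-p)(2) ⇒ p = 1/2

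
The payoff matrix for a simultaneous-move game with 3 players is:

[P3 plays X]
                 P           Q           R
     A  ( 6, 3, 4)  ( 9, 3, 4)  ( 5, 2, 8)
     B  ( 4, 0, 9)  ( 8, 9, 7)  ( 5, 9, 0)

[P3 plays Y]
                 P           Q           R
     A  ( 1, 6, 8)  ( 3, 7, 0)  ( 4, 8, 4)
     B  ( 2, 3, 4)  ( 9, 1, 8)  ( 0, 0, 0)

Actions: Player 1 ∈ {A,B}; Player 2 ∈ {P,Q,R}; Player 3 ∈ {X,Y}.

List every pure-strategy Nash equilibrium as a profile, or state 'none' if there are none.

(A,P,X): not NE [P3→Y gives 8>4]
(A,P,Y): not NE [P1→B gives 2>1; P2→R gives 8>6]
(A,Q,X): NE
(A,Q,Y): not NE [P1→B gives 9>3; P2→R gives 8>7; P3→X gives 4>0]
(A,R,X): not NE [P2→Q gives 3>2]
(A,R,Y): not NE [P3→X gives 8>4]
(B,P,X): not NE [P1→A gives 6>4; P2→R gives 9>0]
(B,P,Y): not NE [P3→X gives 9>4]
(B,Q,X): not NE [P1→A gives 9>8; P3→Y gives 8>7]
(B,Q,Y): not NE [P2→P gives 3>1]
(B,R,X): NE
(B,R,Y): not NE [P1→A gives 4>0; P2→P gives 3>0]

NE set: (A,Q,X), (B,R,X)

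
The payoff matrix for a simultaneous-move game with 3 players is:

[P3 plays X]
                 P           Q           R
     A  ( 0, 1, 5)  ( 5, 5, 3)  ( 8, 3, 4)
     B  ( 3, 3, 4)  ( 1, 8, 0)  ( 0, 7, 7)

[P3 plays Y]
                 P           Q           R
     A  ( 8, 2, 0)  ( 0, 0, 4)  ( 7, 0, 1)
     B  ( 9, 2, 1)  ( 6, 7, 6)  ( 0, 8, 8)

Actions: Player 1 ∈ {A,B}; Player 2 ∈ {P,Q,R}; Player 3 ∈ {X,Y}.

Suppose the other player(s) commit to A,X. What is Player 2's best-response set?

u_2(P vs A,X) = 1
u_2(Q vs A,X) = 5
u_2(R vs A,X) = 3
max payoff 5 at {Q}

P2 best: {Q}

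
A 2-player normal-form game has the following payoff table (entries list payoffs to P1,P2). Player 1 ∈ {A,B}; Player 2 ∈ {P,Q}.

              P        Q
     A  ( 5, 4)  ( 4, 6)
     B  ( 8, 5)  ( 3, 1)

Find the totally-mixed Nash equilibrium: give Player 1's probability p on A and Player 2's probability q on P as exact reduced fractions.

P1 indiff ⇒ q·5+(1-q)·4 = q·8+(1-q)·3 ⇒ q(-3) = (1-q)(-1) ⇒ q = 1/4
P2 indiff ⇒ p·4+(1-p)·5 = p·6+(1-p)·1 ⇒ p(-2) = (1-p)(-4) ⇒ p = 2/3

p=2/3, q=1/4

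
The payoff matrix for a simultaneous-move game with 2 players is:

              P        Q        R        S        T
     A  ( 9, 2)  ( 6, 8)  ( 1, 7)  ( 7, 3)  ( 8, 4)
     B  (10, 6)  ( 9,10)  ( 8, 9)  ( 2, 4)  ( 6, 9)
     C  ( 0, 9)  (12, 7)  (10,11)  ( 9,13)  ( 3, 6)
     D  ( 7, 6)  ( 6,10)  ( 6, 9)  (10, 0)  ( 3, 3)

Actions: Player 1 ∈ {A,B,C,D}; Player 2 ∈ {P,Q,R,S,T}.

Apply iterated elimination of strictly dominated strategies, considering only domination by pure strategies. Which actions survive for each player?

Survivors P1:{C,D} P2:{Q,R,S}

P2 drop P (R beats it: A:7>2 B:9>6 C:11>9 D:9>6)
P2 drop T (Q beats it: A:8>4 B:10>9 C:7>6 D:10>3)
P1 drop A (C beats it: Q:12>6 R:10>1 S:9>7)
P1 drop B (C beats it: Q:12>9 R:10>8 S:9>2)
P1→{C,D} P2→{Q,R,S}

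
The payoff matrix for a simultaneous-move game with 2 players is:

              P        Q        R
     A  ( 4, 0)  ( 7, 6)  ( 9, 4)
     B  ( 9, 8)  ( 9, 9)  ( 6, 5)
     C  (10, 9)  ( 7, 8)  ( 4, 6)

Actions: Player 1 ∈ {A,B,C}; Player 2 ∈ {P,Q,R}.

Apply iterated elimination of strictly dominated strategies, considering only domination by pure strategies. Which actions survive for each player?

P2 drop R (Q beats it: A:6>4 B:9>5 C:8>6)
P1 drop A (B beats it: P:9>4 Q:9>7)
P1→{B,C} P2→{P,Q}

Remaining: P1:{B,C} P2:{P,Q}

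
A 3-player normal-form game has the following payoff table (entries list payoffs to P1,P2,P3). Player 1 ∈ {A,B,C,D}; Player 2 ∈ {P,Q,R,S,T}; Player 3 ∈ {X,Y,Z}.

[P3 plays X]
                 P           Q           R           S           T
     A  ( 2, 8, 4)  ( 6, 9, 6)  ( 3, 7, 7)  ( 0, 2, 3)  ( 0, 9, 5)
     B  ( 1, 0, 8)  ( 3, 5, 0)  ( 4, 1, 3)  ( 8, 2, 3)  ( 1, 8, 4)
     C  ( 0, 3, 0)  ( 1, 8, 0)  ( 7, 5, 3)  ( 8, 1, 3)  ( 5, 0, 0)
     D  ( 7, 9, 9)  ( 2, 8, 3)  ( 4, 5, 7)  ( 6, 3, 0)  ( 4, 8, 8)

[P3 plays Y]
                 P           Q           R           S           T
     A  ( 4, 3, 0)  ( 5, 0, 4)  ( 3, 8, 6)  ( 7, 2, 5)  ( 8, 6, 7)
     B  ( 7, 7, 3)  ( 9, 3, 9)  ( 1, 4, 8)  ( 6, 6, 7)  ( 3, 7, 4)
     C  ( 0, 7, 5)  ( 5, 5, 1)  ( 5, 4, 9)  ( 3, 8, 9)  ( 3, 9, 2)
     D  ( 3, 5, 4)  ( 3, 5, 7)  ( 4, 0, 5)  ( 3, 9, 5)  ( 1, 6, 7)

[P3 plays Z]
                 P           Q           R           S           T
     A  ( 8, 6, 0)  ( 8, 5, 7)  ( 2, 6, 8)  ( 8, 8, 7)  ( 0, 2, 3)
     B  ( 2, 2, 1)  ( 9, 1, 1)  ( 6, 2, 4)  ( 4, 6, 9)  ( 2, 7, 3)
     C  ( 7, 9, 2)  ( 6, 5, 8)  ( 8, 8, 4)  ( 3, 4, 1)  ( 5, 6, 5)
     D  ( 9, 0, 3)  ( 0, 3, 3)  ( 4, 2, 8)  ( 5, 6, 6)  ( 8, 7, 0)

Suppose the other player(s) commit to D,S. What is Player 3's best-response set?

u_3(X vs D,S) = 0
u_3(Y vs D,S) = 5
u_3(Z vs D,S) = 6
max payoff 6 at {Z}

P3 best: {Z}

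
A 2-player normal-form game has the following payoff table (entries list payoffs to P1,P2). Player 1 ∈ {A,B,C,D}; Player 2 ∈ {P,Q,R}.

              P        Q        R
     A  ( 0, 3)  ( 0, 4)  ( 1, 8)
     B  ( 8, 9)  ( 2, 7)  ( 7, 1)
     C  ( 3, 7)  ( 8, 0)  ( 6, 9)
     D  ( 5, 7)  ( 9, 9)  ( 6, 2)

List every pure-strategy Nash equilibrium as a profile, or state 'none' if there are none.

PSNE = {(B,P), (D,Q)}

(A,P): not NE [P1→B gives 8>0; P2→R gives 8>3]
(A,Q): not NE [P1→D gives 9>0; P2→R gives 8>4]
(A,R): not NE [P1→B gives 7>1]
(B,P): NE
(B,Q): not NE [P1→D gives 9>2; P2→P gives 9>7]
(B,R): not NE [P2→P gives 9>1]
(C,P): not NE [P1→B gives 8>3; P2→R gives 9>7]
(C,Q): not NE [P1→D gives 9>8; P2→R gives 9>0]
(C,R): not NE [P1→B gives 7>6]
(D,P): not NE [P1→B gives 8>5; P2→Q gives 9>7]
(D,Q): NE
(D,R): not NE [P1→B gives 7>6; P2→Q gives 9>2]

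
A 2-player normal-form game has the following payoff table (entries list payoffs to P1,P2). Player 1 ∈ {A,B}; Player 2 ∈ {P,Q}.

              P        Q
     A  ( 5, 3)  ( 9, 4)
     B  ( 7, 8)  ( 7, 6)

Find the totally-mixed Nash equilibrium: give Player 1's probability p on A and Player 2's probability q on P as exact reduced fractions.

P1 indiff ⇒ q·5+(1-q)·9 = q·7+(1-q)·7 ⇒ q(-2) = (1-q)(-2) ⇒ q = 1/2
P2 indiff ⇒ p·3+(1-p)·8 = p·4+(1-p)·6 ⇒ p(-1) = (1-p)(-2) ⇒ p = 2/3

p=2/3, q=1/2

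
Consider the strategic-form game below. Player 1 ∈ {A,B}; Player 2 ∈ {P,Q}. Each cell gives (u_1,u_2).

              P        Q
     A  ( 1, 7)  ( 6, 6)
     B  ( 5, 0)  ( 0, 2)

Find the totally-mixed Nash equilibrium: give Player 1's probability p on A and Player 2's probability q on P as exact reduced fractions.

P1 indiff ⇒ q·1+(1-q)·6 = q·5+(1-q)·0 ⇒ q(-4) = (1-q)(-6) ⇒ q = 3/5
P2 indiff ⇒ p·7+(1-p)·0 = p·6+(1-p)·2 ⇒ p(1) = (1-p)(2) ⇒ p = 2/3

P1 mixes 2/3 on A; P2 mixes 3/5 on P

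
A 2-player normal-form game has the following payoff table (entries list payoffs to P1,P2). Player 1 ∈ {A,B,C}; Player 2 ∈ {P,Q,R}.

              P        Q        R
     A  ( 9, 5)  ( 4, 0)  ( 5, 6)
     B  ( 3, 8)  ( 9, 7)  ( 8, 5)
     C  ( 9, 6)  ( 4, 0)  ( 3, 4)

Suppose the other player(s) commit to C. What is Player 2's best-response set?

u_2(P vs C) = 6
u_2(Q vs C) = 0
u_2(R vs C) = 4
max payoff 6 at {P}

BR_2 = {P}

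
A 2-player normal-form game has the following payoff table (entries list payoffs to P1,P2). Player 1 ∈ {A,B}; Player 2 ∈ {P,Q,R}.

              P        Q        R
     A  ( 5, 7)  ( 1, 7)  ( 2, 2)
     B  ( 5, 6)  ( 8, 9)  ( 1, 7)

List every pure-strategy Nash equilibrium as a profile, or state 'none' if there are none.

(A,P): NE
(A,Q): not NE [P1→B gives 8>1]
(A,R): not NE [P2→Q gives 7>2]
(B,P): not NE [P2→Q gives 9>6]
(B,Q): NE
(B,R): not NE [P1→A gives 2>1; P2→Q gives 9>7]

Nash profiles: (A,P), (B,Q)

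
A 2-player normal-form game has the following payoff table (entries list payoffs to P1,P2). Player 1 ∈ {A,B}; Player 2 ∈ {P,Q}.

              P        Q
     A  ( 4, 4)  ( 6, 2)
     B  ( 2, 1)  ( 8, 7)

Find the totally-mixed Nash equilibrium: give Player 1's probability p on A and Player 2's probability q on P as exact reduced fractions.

(p,q) = (3/4, 1/2)

P1 indiff ⇒ q·4+(1-q)·6 = q·2+(1-q)·8 ⇒ q(2) = (1-q)(2) ⇒ q = 1/2
P2 indiff ⇒ p·4+(1-p)·1 = p·2+(1-p)·7 ⇒ p(2) = (1-p)(6) ⇒ p = 3/4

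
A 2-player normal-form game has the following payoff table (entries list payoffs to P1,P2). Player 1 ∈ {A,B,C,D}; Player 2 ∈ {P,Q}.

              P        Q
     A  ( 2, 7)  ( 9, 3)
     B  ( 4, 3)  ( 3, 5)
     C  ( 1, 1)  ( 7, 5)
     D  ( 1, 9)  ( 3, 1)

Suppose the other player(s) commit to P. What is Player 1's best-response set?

u_1(A vs P) = 2
u_1(B vs P) = 4
u_1(C vs P) = 1
u_1(D vs P) = 1
max payoff 4 at {B}

argmax u_1 = {B}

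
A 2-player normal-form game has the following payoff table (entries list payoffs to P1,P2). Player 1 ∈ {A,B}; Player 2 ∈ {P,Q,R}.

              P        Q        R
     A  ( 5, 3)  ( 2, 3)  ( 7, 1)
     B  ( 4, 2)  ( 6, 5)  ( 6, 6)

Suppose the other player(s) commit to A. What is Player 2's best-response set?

u_2(P vs A) = 3
u_2(Q vs A) = 3
u_2(R vs A) = 1
max payoff 3 at {P,Q}

BR_2 = {P,Q}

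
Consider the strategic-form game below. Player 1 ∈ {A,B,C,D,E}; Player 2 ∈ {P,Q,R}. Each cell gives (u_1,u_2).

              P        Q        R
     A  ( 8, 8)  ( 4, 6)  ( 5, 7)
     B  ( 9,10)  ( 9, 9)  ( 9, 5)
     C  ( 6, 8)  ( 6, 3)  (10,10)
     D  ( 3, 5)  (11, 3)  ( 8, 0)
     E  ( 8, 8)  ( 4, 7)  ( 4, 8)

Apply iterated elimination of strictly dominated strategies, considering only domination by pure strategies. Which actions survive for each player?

P1 drop A (B beats it: P:9>8 Q:9>4 R:9>5)
P1 drop E (B beats it: P:9>8 Q:9>4 R:9>4)
P2 drop Q (P beats it: B:10>9 C:8>3 D:5>3)
P1 drop D (B beats it: P:9>3 R:9>8)
P1→{B,C} P2→{P,R}

Remaining: P1:{B,C} P2:{P,R}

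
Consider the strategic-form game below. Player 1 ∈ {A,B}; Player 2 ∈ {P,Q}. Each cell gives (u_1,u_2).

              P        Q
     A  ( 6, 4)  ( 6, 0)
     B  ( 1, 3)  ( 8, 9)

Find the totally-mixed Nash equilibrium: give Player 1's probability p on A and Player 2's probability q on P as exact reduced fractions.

P1 indiff ⇒ q·6+(1-q)·6 = q·1+(1-q)·8 ⇒ q(5) = (1-q)(2) ⇒ q = 2/7
P2 indiff ⇒ p·4+(1-p)·3 = p·0+(1-p)·9 ⇒ p(4) = (1-p)(6) ⇒ p = 3/5

(p,q) = (3/5, 2/7)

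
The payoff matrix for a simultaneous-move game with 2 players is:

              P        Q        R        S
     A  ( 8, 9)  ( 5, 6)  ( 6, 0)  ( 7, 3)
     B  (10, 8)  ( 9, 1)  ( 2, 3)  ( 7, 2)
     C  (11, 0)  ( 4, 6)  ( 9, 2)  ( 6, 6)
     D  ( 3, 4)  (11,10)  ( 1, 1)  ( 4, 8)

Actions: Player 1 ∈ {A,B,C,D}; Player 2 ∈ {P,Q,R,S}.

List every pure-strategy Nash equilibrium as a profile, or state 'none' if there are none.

PSNE = {(D,Q)}

(A,P): not NE [P1→C gives 11>8]
(A,Q): not NE [P1→D gives 11>5; P2→P gives 9>6]
(A,R): not NE [P1→C gives 9>6; P2→P gives 9>0]
(A,S): not NE [P2→P gives 9>3]
(B,P): not NE [P1→C gives 11>10]
(B,Q): not NE [P1→D gives 11>9; P2→P gives 8>1]
(B,R): not NE [P1→C gives 9>2; P2→P gives 8>3]
(B,S): not NE [P2→P gives 8>2]
(C,P): not NE [P2→S gives 6>0]
(C,Q): not NE [P1→D gives 11>4]
(C,R): not NE [P2→S gives 6>2]
(C,S): not NE [P1→B gives 7>6]
(D,P): not NE [P1→C gives 11>3; P2→Q gives 10>4]
(D,Q): NE
(D,R): not NE [P1→C gives 9>1; P2→Q gives 10>1]
(D,S): not NE [P1→B gives 7>4; P2→Q gives 10>8]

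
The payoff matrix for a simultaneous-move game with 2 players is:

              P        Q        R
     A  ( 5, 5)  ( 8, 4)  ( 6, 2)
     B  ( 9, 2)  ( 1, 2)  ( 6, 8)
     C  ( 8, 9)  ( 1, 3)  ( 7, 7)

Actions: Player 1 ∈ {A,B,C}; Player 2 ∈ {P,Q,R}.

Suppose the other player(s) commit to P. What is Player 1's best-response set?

u_1(A vs P) = 5
u_1(B vs P) = 9
u_1(C vs P) = 8
max payoff 9 at {B}

P1 best: {B}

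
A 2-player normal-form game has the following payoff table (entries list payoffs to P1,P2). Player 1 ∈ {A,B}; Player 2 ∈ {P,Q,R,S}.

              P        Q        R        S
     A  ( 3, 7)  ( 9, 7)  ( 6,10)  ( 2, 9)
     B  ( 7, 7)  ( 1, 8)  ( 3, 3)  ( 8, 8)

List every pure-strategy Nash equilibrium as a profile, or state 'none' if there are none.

(A,P): not NE [P1→B gives 7>3; P2→R gives 10>7]
(A,Q): not NE [P2→R gives 10>7]
(A,R): NE
(A,S): not NE [P1→B gives 8>2; P2→R gives 10>9]
(B,P): not NE [P2→S gives 8>7]
(B,Q): not NE [P1→A gives 9>1]
(B,R): not NE [P1→A gives 6>3; P2→S gives 8>3]
(B,S): NE

Nash profiles: (A,R), (B,S)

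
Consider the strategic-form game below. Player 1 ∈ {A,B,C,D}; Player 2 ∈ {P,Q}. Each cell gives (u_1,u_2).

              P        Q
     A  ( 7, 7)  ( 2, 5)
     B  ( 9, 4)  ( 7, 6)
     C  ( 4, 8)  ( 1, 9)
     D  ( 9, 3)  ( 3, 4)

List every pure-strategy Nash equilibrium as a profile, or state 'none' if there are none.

(A,P): not NE [P1→D gives 9>7]
(A,Q): not NE [P1→B gives 7>2; P2→P gives 7>5]
(B,P): not NE [P2→Q gives 6>4]
(B,Q): NE
(C,P): not NE [P1→D gives 9>4; P2→Q gives 9>8]
(C,Q): not NE [P1→B gives 7>1]
(D,P): not NE [P2→Q gives 4>3]
(D,Q): not NE [P1→B gives 7>3]

NE set: (B,Q)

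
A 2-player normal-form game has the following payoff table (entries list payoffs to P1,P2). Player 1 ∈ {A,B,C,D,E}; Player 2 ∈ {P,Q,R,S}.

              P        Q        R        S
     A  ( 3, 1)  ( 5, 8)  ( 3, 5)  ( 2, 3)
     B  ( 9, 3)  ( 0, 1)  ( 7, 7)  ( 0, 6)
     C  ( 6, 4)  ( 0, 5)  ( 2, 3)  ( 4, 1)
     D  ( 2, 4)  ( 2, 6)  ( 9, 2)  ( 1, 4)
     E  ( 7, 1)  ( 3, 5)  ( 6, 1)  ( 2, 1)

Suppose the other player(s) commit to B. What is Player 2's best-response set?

argmax u_2 = {R}

u_2(P vs B) = 3
u_2(Q vs B) = 1
u_2(R vs B) = 7
u_2(S vs B) = 6
max payoff 7 at {R}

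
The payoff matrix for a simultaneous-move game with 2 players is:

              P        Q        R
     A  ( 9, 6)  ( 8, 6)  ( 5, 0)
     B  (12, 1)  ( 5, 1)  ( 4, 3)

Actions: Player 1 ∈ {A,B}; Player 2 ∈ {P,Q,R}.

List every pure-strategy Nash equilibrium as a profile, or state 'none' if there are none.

Nash profiles: (A,Q)

(A,P): not NE [P1→B gives 12>9]
(A,Q): NE
(A,R): not NE [P2→Q gives 6>0]
(B,P): not NE [P2→R gives 3>1]
(B,Q): not NE [P1→A gives 8>5; P2→R gives 3>1]
(B,R): not NE [P1→A gives 5>4]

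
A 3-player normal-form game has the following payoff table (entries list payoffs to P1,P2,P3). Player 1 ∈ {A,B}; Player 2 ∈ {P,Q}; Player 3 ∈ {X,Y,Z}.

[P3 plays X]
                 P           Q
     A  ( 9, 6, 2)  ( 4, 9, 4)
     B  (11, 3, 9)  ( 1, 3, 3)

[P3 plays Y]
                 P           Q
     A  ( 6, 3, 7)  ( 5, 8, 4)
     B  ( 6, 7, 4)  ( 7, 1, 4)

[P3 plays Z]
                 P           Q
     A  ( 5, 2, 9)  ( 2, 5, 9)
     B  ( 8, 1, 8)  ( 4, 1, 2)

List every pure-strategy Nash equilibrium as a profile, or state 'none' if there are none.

Nash profiles: (B,P,X)

(A,P,X): not NE [P1→B gives 11>9; P2→Q gives 9>6; P3→Z gives 9>2]
(A,P,Y): not NE [P2→Q gives 8>3; P3→Z gives 9>7]
(A,P,Z): not NE [P1→B gives 8>5; P2→Q gives 5>2]
(A,Q,X): not NE [P3→Z gives 9>4]
(A,Q,Y): not NE [P1→B gives 7>5; P3→Z gives 9>4]
(A,Q,Z): not NE [P1→B gives 4>2]
(B,P,X): NE
(B,P,Y): not NE [P3→X gives 9>4]
(B,P,Z): not NE [P3→X gives 9>8]
(B,Q,X): not NE [P1→A gives 4>1; P3→Y gives 4>3]
(B,Q,Y): not NE [P2→P gives 7>1]
(B,Q,Z): not NE [P3→Y gives 4>2]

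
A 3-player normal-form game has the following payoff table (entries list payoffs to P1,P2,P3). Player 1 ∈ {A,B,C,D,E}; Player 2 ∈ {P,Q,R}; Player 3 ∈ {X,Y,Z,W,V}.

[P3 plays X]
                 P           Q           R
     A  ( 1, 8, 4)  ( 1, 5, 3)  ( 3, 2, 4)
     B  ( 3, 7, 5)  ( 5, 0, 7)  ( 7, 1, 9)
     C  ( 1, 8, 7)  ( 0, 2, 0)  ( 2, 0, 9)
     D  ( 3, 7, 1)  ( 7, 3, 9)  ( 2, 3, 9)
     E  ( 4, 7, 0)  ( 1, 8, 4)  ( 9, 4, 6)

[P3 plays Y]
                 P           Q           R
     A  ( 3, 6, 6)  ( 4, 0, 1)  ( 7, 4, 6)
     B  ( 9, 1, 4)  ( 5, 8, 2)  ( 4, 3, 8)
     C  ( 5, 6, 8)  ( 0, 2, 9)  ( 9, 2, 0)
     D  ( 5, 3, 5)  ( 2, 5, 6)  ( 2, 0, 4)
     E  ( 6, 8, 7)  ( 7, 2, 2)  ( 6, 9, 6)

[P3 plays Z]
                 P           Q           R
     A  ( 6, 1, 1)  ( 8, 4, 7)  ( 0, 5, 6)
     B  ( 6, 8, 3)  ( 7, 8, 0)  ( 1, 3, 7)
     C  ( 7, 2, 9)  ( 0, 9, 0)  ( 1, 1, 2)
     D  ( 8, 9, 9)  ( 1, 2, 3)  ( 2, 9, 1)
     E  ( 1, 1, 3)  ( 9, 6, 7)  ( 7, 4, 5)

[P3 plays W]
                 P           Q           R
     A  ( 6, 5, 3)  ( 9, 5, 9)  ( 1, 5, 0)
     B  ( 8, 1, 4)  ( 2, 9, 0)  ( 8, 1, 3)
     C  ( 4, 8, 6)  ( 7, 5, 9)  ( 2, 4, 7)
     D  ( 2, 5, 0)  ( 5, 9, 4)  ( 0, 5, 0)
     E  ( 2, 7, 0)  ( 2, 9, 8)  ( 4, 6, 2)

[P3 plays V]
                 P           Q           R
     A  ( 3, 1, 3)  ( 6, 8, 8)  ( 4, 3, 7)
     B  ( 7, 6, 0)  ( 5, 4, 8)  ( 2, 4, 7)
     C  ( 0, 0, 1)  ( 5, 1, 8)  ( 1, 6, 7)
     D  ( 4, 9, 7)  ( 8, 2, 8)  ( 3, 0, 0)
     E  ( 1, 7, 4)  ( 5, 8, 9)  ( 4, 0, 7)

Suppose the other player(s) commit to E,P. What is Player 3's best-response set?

BR_3 = {Y}

u_3(X vs E,P) = 0
u_3(Y vs E,P) = 7
u_3(Z vs E,P) = 3
u_3(W vs E,P) = 0
u_3(V vs E,P) = 4
max payoff 7 at {Y}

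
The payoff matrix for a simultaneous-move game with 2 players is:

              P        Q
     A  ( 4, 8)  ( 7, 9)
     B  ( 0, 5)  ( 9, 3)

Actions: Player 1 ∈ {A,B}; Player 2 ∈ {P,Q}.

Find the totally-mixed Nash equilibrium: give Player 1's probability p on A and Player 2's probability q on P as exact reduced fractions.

(p,q) = (2/3, 1/3)

P1 indiff ⇒ q·4+(1-q)·7 = q·0+(1-q)·9 ⇒ q(4) = (1-q)(2) ⇒ q = 1/3
P2 indiff ⇒ p·8+(1-p)·5 = p·9+(1-p)·3 ⇒ p(-1) = (1-p)(-2) ⇒ p = 2/3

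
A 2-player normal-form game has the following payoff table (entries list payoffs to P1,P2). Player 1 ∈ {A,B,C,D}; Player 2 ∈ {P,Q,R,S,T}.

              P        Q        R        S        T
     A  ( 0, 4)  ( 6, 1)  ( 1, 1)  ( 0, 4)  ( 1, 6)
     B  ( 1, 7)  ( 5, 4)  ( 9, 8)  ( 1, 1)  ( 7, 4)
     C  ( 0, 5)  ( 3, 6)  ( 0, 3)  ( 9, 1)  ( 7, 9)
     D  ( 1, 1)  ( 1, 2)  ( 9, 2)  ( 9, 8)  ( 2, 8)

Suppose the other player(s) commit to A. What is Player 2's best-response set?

argmax u_2 = {T}

u_2(P vs A) = 4
u_2(Q vs A) = 1
u_2(R vs A) = 1
u_2(S vs A) = 4
u_2(T vs A) = 6
max payoff 6 at {T}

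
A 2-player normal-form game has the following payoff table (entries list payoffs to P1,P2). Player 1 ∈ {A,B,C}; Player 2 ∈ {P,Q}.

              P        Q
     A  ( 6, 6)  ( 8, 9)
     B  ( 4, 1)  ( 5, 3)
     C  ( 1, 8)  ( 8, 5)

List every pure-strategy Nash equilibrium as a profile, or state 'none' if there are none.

(A,P): not NE [P2→Q gives 9>6]
(A,Q): NE
(B,P): not NE [P1→A gives 6>4; P2→Q gives 3>1]
(B,Q): not NE [P1→C gives 8>5]
(C,P): not NE [P1→A gives 6>1]
(C,Q): not NE [P2→P gives 8>5]

PSNE = {(A,Q)}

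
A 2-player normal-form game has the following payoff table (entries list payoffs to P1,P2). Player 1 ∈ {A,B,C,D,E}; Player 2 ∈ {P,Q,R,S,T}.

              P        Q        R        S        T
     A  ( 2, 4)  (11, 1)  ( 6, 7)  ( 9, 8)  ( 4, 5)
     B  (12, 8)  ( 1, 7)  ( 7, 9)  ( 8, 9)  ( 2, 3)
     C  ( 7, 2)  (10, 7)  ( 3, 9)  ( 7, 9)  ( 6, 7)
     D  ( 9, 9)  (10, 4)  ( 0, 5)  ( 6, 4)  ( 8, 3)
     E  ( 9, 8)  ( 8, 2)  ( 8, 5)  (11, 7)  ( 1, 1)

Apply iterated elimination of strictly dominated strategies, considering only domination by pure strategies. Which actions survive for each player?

Remaining: P1:{B,E} P2:{P,R,S}

P2 drop Q (R beats it: A:7>1 B:9>7 C:9>7 D:5>4 E:5>2)
P2 drop T (R beats it: A:7>5 B:9>3 C:9>7 D:5>3 E:5>1)
P1 drop A (E beats it: P:9>2 R:8>6 S:11>9)
P1 drop C (B beats it: P:12>7 R:7>3 S:8>7)
P1 drop D (B beats it: P:12>9 R:7>0 S:8>6)
P1→{B,E} P2→{P,R,S}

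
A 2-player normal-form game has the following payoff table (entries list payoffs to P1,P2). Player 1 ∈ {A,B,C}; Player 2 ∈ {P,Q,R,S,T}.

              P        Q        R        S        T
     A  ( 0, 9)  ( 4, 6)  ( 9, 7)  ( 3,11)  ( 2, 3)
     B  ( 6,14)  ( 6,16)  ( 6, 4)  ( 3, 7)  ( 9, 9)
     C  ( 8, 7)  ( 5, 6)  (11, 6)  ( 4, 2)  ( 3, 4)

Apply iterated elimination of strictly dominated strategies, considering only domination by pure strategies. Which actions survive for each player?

Remaining: P1:{B,C} P2:{P,Q}

P1 drop A (C beats it: P:8>0 Q:5>4 R:11>9 S:4>3 T:3>2)
P2 drop R (P beats it: B:14>4 C:7>6)
P2 drop S (P beats it: B:14>7 C:7>2)
P2 drop T (P beats it: B:14>9 C:7>4)
P1→{B,C} P2→{P,Q}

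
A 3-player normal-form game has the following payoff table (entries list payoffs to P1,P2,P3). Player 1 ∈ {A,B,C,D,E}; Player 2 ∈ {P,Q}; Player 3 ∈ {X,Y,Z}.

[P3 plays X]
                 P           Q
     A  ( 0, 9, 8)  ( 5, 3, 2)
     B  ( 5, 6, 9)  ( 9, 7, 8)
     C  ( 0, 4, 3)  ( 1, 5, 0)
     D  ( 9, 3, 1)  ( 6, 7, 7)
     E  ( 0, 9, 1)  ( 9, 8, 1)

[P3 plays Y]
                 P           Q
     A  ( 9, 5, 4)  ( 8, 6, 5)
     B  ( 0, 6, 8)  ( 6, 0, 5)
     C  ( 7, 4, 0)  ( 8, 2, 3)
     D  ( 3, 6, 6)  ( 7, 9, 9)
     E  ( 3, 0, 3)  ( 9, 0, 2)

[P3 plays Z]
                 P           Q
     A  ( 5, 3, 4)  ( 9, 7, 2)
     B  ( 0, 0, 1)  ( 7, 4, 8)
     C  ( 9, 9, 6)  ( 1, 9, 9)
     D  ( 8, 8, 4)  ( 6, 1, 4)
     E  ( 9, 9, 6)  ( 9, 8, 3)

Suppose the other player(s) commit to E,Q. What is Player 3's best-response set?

argmax u_3 = {Z}

u_3(X vs E,Q) = 1
u_3(Y vs E,Q) = 2
u_3(Z vs E,Q) = 3
max payoff 3 at {Z}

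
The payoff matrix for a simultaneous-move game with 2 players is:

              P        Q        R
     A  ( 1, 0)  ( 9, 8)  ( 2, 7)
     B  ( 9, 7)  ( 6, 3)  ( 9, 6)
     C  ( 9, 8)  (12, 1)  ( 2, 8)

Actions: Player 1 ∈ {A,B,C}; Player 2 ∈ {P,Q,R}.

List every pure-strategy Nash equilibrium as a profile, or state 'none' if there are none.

(A,P): not NE [P1→C gives 9>1; P2→Q gives 8>0]
(A,Q): not NE [P1→C gives 12>9]
(A,R): not NE [P1→B gives 9>2; P2→Q gives 8>7]
(B,P): NE
(B,Q): not NE [P1→C gives 12>6; P2→P gives 7>3]
(B,R): not NE [P2→P gives 7>6]
(C,P): NE
(C,Q): not NE [P2→R gives 8>1]
(C,R): not NE [P1→B gives 9>2]

NE set: (B,P), (C,P)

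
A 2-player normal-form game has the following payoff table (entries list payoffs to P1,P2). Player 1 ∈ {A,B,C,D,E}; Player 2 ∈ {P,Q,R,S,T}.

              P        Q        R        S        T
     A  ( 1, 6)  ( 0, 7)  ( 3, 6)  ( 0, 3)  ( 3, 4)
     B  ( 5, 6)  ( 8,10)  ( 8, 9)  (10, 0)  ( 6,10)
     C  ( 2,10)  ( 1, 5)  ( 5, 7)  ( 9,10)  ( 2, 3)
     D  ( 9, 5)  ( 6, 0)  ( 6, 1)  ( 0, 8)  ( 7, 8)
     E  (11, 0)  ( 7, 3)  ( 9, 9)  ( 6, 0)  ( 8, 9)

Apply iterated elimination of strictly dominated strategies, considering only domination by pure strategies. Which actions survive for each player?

Remaining: P1:{B,E} P2:{Q,R,T}

P1 drop A (B beats it: P:5>1 Q:8>0 R:8>3 S:10>0 T:6>3)
P1 drop C (B beats it: P:5>2 Q:8>1 R:8>5 S:10>9 T:6>2)
P1 drop D (E beats it: P:11>9 Q:7>6 R:9>6 S:6>0 T:8>7)
P2 drop P (Q beats it: B:10>6 E:3>0)
P2 drop S (Q beats it: B:10>0 E:3>0)
P1→{B,E} P2→{Q,R,T}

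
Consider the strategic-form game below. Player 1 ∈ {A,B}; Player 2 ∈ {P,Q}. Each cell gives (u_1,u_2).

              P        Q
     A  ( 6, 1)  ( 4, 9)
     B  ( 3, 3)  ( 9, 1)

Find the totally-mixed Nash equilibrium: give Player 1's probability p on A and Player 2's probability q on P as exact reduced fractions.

p=1/5, q=5/8

P1 indiff ⇒ q·6+(1-q)·4 = q·3+(1-q)·9 ⇒ q(3) = (1-q)(5) ⇒ q = 5/8
P2 indiff ⇒ p·1+(1-p)·3 = p·9+(1-p)·1 ⇒ p(-8) = (1-p)(-2) ⇒ p = 1/5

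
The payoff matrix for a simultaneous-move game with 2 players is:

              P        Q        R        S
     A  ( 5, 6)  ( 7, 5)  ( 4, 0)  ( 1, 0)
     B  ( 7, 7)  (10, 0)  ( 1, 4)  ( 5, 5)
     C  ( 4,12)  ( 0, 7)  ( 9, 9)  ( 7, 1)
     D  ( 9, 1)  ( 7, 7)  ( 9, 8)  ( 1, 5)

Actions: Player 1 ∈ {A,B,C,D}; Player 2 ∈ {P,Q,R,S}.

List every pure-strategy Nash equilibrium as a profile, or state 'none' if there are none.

(A,P): not NE [P1→D gives 9>5]
(A,Q): not NE [P1→B gives 10>7; P2→P gives 6>5]
(A,R): not NE [P1→D gives 9>4; P2→P gives 6>0]
(A,S): not NE [P1→C gives 7>1; P2→P gives 6>0]
(B,P): not NE [P1→D gives 9>7]
(B,Q): not NE [P2→P gives 7>0]
(B,R): not NE [P1→D gives 9>1; P2→P gives 7>4]
(B,S): not NE [P1→C gives 7>5; P2→P gives 7>5]
(C,P): not NE [P1→D gives 9>4]
(C,Q): not NE [P1→B gives 10>0; P2→P gives 12>7]
(C,R): not NE [P2→P gives 12>9]
(C,S): not NE [P2→P gives 12>1]
(D,P): not NE [P2→R gives 8>1]
(D,Q): not NE [P1→B gives 10>7; P2→R gives 8>7]
(D,R): NE
(D,S): not NE [P1→C gives 7>1; P2→R gives 8>5]

NE set: (D,R)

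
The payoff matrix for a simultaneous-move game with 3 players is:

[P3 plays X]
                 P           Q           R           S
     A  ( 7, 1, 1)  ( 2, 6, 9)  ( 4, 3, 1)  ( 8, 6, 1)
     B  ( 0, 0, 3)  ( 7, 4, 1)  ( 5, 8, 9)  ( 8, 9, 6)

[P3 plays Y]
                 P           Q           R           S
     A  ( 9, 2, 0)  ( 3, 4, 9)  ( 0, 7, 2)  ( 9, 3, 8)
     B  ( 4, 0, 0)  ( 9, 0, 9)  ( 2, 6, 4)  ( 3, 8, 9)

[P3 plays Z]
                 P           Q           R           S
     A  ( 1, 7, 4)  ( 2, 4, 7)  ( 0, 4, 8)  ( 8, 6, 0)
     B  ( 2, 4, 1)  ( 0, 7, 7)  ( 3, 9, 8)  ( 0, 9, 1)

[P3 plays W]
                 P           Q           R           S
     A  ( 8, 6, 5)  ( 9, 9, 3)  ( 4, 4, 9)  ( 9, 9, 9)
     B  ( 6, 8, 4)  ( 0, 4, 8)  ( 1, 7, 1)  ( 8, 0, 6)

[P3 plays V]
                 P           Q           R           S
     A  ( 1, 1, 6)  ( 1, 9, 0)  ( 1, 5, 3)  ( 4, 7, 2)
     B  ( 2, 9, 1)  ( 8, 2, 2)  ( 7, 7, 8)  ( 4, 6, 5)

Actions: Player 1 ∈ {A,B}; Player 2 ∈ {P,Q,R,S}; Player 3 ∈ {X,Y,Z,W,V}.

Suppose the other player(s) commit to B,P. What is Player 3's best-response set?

u_3(X vs B,P) = 3
u_3(Y vs B,P) = 0
u_3(Z vs B,P) = 1
u_3(W vs B,P) = 4
u_3(V vs B,P) = 1
max payoff 4 at {W}

BR_3 = {W}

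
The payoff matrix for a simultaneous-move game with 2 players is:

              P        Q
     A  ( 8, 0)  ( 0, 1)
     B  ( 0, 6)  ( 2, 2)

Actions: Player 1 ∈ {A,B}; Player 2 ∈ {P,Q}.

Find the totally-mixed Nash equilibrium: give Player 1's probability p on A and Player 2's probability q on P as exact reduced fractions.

P1 indiff ⇒ q·8+(1-q)·0 = q·0+(1-q)·2 ⇒ q(8) = (1-q)(2) ⇒ q = 1/5
P2 indiff ⇒ p·0+(1-p)·6 = p·1+(1-p)·2 ⇒ p(-1) = (1-p)(-4) ⇒ p = 4/5

(p,q) = (4/5, 1/5)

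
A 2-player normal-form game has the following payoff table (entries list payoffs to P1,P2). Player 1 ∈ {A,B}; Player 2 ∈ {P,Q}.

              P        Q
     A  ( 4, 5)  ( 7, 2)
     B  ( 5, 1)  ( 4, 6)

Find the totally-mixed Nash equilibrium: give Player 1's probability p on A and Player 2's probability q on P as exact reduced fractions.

P1 mixes 5/8 on A; P2 mixes 3/4 on P

P1 indiff ⇒ q·4+(1-q)·7 = q·5+(1-q)·4 ⇒ q(-1) = (1-q)(-3) ⇒ q = 3/4
P2 indiff ⇒ p·5+(1-p)·1 = p·2+(1-p)·6 ⇒ p(3) = (1-p)(5) ⇒ p = 5/8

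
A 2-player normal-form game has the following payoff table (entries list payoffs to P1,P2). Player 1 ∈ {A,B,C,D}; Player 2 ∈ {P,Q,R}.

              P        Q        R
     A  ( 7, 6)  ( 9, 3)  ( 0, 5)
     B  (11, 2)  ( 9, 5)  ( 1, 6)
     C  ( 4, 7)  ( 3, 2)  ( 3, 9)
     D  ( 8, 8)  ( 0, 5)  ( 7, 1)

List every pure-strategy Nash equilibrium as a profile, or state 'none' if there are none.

PSNE: ∅

(A,P): not NE [P1→B gives 11>7]
(A,Q): not NE [P2→P gives 6>3]
(A,R): not NE [P1→D gives 7>0; P2→P gives 6>5]
(B,P): not NE [P2→R gives 6>2]
(B,Q): not NE [P2→R gives 6>5]
(B,R): not NE [P1→D gives 7>1]
(C,P): not NE [P1→B gives 11>4; P2→R gives 9>7]
(C,Q): not NE [P1→B gives 9>3; P2→R gives 9>2]
(C,R): not NE [P1→D gives 7>3]
(D,P): not NE [P1→B gives 11>8]
(D,Q): not NE [P1→B gives 9>0; P2→P gives 8>5]
(D,R): not NE [P2→P gives 8>1]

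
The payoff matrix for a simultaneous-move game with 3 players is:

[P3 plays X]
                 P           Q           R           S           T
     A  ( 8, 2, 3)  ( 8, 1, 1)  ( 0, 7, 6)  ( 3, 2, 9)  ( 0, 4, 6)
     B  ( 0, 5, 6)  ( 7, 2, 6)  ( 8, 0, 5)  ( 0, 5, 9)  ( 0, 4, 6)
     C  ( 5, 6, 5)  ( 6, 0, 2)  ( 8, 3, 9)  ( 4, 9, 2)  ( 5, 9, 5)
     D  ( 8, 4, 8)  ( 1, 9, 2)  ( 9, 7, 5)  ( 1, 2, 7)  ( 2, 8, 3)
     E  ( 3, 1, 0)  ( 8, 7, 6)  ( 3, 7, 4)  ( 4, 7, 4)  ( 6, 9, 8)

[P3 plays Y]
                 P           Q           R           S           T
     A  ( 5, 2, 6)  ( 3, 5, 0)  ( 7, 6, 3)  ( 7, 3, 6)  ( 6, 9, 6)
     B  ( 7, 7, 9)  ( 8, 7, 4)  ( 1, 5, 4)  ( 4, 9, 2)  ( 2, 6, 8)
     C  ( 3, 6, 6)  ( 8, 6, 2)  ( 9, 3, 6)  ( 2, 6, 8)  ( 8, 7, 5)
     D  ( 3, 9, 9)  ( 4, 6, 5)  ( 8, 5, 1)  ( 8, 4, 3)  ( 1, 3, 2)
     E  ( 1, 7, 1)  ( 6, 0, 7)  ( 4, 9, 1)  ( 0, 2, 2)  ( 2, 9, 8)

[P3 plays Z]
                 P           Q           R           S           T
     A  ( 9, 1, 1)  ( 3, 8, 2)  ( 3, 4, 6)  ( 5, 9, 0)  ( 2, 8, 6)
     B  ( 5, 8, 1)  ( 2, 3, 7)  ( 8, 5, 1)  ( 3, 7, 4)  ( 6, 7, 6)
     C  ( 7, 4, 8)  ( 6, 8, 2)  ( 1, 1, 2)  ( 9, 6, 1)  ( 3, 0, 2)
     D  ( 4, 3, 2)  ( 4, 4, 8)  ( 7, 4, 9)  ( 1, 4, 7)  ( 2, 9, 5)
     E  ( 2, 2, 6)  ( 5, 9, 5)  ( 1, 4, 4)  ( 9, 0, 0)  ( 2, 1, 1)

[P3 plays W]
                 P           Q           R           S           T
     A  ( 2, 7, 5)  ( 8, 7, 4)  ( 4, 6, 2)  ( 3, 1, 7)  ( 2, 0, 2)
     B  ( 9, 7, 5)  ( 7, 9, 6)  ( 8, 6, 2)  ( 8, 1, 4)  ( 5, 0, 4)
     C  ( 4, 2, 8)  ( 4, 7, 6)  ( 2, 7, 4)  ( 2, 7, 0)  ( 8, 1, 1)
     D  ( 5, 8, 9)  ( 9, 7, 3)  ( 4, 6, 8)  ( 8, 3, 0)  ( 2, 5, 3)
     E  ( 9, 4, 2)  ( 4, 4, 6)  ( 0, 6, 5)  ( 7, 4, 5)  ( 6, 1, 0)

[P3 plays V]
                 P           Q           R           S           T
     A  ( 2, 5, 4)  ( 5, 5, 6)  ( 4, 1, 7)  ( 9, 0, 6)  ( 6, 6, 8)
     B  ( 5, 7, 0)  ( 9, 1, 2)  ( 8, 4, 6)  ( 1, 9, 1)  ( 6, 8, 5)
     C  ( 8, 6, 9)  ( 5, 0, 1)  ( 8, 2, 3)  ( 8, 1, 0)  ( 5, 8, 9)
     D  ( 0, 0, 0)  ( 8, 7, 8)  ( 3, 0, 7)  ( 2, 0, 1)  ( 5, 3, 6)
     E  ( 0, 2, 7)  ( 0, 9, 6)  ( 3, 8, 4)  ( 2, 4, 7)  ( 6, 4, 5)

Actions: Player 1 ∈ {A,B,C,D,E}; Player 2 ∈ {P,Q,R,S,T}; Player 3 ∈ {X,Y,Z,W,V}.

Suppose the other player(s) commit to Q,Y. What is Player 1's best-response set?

u_1(A vs Q,Y) = 3
u_1(B vs Q,Y) = 8
u_1(C vs Q,Y) = 8
u_1(D vs Q,Y) = 4
u_1(E vs Q,Y) = 6
max payoff 8 at {B,C}

argmax u_1 = {B,C}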